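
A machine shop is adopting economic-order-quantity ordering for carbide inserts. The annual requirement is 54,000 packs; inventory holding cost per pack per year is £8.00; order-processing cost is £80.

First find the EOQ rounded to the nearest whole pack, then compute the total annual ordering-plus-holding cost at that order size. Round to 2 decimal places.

£8,313.84

Optimal lot size Q* = (2 × 54,000 × £80 / £8)^½ ≈ 1,039.23 → Q = 1,039 packs
Orders/yr = 54,000/1,039 = 51.973; ordering cost = 51.973 × £80 = £4,157.84
Average inventory = 1,039/2 = 519.5; holding cost = 519.5 × £8 = £4,156.00
Total = £4,157.84 + £4,156.00 = £8,313.84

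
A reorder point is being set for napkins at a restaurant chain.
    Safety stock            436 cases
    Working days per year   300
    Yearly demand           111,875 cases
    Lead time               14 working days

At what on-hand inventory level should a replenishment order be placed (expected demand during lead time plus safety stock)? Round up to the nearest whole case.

5,657 cases

Daily demand d = 111,875 / 300 = 372.917 cases/day
Demand during lead time = 372.917 × 14 = 5,220.83
Reorder point = 5,220.83 + 436 = 5,656.83 → round up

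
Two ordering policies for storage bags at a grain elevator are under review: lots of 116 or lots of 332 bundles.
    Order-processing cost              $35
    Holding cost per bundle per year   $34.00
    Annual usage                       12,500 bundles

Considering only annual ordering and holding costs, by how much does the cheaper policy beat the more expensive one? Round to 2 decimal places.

TC(Q) = (D/Q)S + (Q/2)H
TC(116) = (12,500/116)×35 + (116/2)×34 = $5,743.55
TC(332) = (12,500/332)×35 + (332/2)×34 = $6,961.77
Cheaper: Q = 116.  Difference = $1,218.22

$1,218.22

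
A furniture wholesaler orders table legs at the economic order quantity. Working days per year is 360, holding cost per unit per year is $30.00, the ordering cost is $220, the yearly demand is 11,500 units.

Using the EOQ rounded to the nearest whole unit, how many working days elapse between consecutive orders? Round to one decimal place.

2DS/H = 2·11,500·220/30 = 168,666.67
EOQ = √168,666.67 ≈ 410.69 → Q = 411 units
Days between orders = 360 / (D/Q) = 360 / 27.981 ≈ 12.866

12.9 days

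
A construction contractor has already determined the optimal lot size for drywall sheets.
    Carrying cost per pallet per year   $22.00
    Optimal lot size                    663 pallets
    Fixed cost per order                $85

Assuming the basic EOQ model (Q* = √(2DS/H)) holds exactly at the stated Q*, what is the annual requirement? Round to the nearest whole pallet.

From Q* = √(2DS/H) ⇒ Q*² = 2DS/H.
D = Q²H / (2S) = 663² × 22 / (2 × 85) = 56,885.40

56,885 pallets per year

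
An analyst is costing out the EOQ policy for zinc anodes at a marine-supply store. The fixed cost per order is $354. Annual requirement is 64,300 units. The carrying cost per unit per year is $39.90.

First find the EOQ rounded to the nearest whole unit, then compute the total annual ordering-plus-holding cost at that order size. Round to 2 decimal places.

Optimal lot size Q* = (2 × 64,300 × $354 / $39.9)^½ ≈ 1,068.16 → Q = 1,068 units
Orders/yr = 64,300/1,068 = 60.206; ordering cost = 60.206 × $354 = $21,312.92
Average inventory = 1,068/2 = 534; holding cost = 534 × $39.9 = $21,306.60
Total = $21,312.92 + $21,306.60 = $42,619.52

$42,619.52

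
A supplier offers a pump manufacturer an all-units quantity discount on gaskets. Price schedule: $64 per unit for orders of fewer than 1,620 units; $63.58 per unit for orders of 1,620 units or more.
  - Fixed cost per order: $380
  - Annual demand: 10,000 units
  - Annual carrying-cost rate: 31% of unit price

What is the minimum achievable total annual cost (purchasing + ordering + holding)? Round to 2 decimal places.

H₁ = 31%×$64 = $19.8400;  H₂ = 31%×$63.58 = $19.7098
EOQ₁ = √(2×10,000×380/19.8400) = 618.92  (< 1,620, feasible at tier 1)
EOQ₂ = √(2×10,000×380/19.7098) = 620.96  (< 1,620 → use Q = 1,620 at tier-2 price)
TC(tier 1 (EOQ₁), Q≈618.9) = $652,279.41
TC(tier 2, Q≈1,620.0) = $654,110.62
Minimum at tier 1 (EOQ₁): $652,279.41

$652,279.41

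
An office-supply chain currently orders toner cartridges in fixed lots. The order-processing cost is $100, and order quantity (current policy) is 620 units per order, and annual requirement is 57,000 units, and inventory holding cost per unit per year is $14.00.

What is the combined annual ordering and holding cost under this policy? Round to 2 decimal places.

$13,533.55

Annual ordering cost = (D/Q)·S = (57,000/620) × 100 = $9,193.55
Annual holding cost  = (Q/2)·H = (620/2) × 14 = $4,340.00
Total = $9,193.55 + $4,340.00 = $13,533.55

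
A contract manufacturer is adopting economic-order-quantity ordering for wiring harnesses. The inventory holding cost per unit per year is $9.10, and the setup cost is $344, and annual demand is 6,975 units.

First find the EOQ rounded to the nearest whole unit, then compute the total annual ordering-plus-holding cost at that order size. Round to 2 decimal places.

2DS/H = 2·6,975·344/9.1 = 527,340.66
EOQ = √527,340.66 ≈ 726.18 → Q = 726 units
Annual ordering cost = (D/Q)·S = (6,975/726) × 344 = $3,304.96
Annual holding cost  = (Q/2)·H = (726/2) × 9.1 = $3,303.30
Total = $3,304.96 + $3,303.30 = $6,608.26

$6,608.26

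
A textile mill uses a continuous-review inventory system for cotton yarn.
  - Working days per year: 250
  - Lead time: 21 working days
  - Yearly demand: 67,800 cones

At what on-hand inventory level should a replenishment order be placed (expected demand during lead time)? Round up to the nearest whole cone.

Daily demand d = 67,800 / 250 = 271.200 cones/day
Demand during lead time = 271.200 × 21 = 5,695.20
Reorder point = 5,695.20 → round up

5,696 cones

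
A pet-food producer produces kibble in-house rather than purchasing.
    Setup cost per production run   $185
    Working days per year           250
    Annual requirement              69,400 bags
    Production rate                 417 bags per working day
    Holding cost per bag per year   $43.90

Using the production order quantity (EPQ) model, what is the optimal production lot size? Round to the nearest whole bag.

1,323 bags

d = 69,400/250 = 277.6000 bags/day;  effective holding cost H(1 − d/p) = 43.9·(1 − 277.6000/417) = 14.67544
Q* = √(2DS / H_eff) = √(2·69,400·185 / 14.67544) ≈ 1,322.77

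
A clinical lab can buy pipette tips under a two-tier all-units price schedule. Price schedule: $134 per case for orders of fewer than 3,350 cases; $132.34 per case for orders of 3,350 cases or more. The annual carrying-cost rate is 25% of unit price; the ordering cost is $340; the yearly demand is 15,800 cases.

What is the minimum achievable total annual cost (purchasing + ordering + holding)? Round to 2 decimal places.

$2,136,171.66

H₁ = 25%×$134 = $33.5000;  H₂ = 25%×$132.34 = $33.0850
EOQ₁ = √(2×15,800×340/33.5000) = 566.32  (< 3,350, feasible at tier 1)
EOQ₂ = √(2×15,800×340/33.0850) = 569.86  (< 3,350 → use Q = 3,350 at tier-2 price)
TC(tier 1 (EOQ₁), Q≈566.3) = $2,136,171.66
TC(tier 2, Q≈3,350.0) = $2,147,992.96
Minimum at tier 1 (EOQ₁): $2,136,171.66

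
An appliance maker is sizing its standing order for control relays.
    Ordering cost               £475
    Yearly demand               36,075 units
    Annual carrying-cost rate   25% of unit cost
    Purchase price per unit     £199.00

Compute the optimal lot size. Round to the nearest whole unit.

H = i·C = 0.25 × £199 = £49.7500 per unit-year
Q* = √(2·D·S / H) = √(2·36,075·475 / 49.75) = √688,869.3 ≈ 829.98

830 units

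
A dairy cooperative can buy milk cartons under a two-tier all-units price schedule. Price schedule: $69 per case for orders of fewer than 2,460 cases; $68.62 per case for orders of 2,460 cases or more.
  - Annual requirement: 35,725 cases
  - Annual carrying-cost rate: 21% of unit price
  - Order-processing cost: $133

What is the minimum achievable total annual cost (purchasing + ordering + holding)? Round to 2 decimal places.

$2,471,105.52

H₁ = 21%×$69 = $14.4900;  H₂ = 21%×$68.62 = $14.4102
EOQ₁ = √(2×35,725×133/14.4900) = 809.83  (< 2,460, feasible at tier 1)
EOQ₂ = √(2×35,725×133/14.4102) = 812.07  (< 2,460 → use Q = 2,460 at tier-2 price)
TC(tier 1 (EOQ₁), Q≈809.8) = $2,476,759.41
TC(tier 2, Q≈2,460.0) = $2,471,105.52
Minimum at tier 2: $2,471,105.52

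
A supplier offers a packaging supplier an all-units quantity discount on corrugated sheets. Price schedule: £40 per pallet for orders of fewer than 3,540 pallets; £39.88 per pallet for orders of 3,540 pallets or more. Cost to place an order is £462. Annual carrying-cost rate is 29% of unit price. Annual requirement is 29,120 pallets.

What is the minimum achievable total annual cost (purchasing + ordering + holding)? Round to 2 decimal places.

H₁ = 29%×£40 = £11.6000;  H₂ = 29%×£39.88 = £11.5652
EOQ₁ = √(2×29,120×462/11.6000) = 1,523.01  (< 3,540, feasible at tier 1)
EOQ₂ = √(2×29,120×462/11.5652) = 1,525.30  (< 3,540 → use Q = 3,540 at tier-2 price)
TC(tier 1 (EOQ₁), Q≈1,523.0) = £1,182,466.91
TC(tier 2, Q≈3,540.0) = £1,185,576.41
Minimum at tier 1 (EOQ₁): £1,182,466.91

£1,182,466.91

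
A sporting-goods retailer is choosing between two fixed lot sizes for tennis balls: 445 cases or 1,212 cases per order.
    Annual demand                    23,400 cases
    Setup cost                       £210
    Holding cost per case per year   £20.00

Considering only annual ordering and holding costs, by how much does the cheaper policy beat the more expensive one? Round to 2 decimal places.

£681.76

For each Q, cost = (D/Q)·S + (Q/2)·H.
TC(445) = (23,400/445)×210 + (445/2)×20 = £15,492.70
TC(1,212) = (23,400/1,212)×210 + (1,212/2)×20 = £16,174.46
Cheaper: Q = 445.  Difference = £681.76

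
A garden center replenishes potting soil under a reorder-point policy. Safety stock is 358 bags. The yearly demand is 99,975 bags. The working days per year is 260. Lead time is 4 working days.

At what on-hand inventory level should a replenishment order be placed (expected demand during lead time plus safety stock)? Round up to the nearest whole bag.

Daily demand d = 99,975 / 260 = 384.519 bags/day
Demand during lead time = 384.519 × 4 = 1,538.08
Reorder point = 1,538.08 + 358 = 1,896.08 → round up

1,897 bags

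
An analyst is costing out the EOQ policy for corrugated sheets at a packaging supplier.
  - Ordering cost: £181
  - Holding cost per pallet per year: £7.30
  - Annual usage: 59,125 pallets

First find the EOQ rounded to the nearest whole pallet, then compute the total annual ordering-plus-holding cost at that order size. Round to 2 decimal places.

£12,499.75

2DS/H = 2·59,125·181/7.3 = 2,931,952.05
EOQ = √2,931,952.05 ≈ 1,712.29 → Q = 1,712 pallets
Ordering: D/Q × S = 59,125/1,712 × £181 = £6,250.95
Holding:  Q/2 × H = 1,712/2 × £7.3 = £6,248.80
Total = £6,250.95 + £6,248.80 = £12,499.75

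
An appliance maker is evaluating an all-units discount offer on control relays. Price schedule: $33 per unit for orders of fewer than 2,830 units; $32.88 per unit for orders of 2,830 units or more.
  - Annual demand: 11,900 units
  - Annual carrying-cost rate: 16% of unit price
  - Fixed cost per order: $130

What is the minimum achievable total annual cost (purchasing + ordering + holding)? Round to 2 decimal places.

H₁ = 16%×$33 = $5.2800;  H₂ = 16%×$32.88 = $5.2608
EOQ₁ = √(2×11,900×130/5.2800) = 765.50  (< 2,830, feasible at tier 1)
EOQ₂ = √(2×11,900×130/5.2608) = 766.89  (< 2,830 → use Q = 2,830 at tier-2 price)
TC(tier 1 (EOQ₁), Q≈765.5) = $396,741.82
TC(tier 2, Q≈2,830.0) = $399,262.68
Minimum at tier 1 (EOQ₁): $396,741.82

$396,741.82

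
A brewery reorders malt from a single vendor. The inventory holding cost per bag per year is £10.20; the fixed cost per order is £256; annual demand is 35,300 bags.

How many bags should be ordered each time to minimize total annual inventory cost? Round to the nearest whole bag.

1,331 bags

2DS/H = 2·35,300·256/10.2 = 1,771,921.57
EOQ = √1,771,921.57 ≈ 1,331.14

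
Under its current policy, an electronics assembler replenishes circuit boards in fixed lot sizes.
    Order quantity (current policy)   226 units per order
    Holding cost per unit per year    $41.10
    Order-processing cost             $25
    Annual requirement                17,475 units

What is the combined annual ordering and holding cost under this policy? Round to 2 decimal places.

Annual ordering cost = (D/Q)·S = (17,475/226) × 25 = $1,933.08
Annual holding cost  = (Q/2)·H = (226/2) × 41.1 = $4,644.30
Total = $1,933.08 + $4,644.30 = $6,577.38

$6,577.38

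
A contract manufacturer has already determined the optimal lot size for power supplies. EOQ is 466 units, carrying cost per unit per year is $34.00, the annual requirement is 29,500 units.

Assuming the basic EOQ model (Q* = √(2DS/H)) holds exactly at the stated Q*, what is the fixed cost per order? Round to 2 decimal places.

Since Q* = (2DS/H)^½, squaring gives Q*²·H = 2DS.
S = Q²H / (2D) = 466² × 34 / (2 × 29,500) = 125.1407

$125.14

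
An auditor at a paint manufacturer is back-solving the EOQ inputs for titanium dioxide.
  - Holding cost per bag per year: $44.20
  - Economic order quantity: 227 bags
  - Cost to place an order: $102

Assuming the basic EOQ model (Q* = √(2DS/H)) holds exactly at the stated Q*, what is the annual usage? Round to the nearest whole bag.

From Q* = √(2DS/H) ⇒ Q*² = 2DS/H.
D = Q²H / (2S) = 227² × 44.2 / (2 × 102) = 11,164.62

11,165 bags per year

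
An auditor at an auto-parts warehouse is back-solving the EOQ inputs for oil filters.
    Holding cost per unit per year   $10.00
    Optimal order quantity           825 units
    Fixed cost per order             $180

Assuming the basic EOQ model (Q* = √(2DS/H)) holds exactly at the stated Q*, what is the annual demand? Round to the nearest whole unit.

From Q* = √(2DS/H) ⇒ Q*² = 2DS/H.
D = Q²H / (2S) = 825² × 10 / (2 × 180) = 18,906.25

18,906 units per year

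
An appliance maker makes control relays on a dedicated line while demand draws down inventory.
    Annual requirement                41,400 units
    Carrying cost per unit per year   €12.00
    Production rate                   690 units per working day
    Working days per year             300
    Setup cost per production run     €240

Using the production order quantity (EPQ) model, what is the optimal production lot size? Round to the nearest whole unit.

d = 41,400/300 = 138.0000 units/day;  effective holding cost H(1 − d/p) = 12·(1 − 138.0000/690) = 9.60000
Q* = √(2DS / H_eff) = √(2·41,400·240 / 9.60000) ≈ 1,438.75

1,439 units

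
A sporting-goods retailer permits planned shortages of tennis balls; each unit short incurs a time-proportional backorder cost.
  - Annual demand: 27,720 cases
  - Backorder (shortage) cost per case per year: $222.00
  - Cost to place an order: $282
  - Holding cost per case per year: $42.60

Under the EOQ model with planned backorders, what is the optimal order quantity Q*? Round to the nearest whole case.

Q* = √(2DS/H) · √((H + b)/b)
   = √(2 × 27,720 × 282 / 42.6) · √((42.6 + 222) / 222)
   = 605.803 × 1.0917 ≈ 661.38

661 cases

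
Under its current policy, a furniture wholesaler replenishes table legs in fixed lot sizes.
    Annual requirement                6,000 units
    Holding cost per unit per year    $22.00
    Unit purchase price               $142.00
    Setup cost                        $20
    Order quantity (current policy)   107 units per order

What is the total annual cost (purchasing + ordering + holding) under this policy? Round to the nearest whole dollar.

Ordering: D/Q × S = 6,000/107 × $20 = $1,121.50
Holding:  Q/2 × H = 107/2 × $22 = $1,177.00
Purchase cost = D·C = 6,000 × 142 = $852,000.00
Total = $1,121.50 + $1,177.00 + $852,000.00 = $854,298.50

$854,298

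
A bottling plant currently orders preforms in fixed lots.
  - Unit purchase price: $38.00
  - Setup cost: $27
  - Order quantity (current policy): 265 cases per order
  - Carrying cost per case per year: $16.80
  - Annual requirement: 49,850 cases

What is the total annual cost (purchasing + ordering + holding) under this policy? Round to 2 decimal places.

Ordering: D/Q × S = 49,850/265 × $27 = $5,079.06
Holding:  Q/2 × H = 265/2 × $16.8 = $2,226.00
Purchase cost = D·C = 49,850 × 38 = $1,894,300.00
Total = $5,079.06 + $2,226.00 + $1,894,300.00 = $1,901,605.06

$1,901,605.06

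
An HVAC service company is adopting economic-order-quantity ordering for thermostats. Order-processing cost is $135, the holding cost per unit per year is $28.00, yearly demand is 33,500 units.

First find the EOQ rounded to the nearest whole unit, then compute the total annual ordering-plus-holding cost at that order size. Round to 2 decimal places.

Q* = √(2·D·S / H) = √(2·33,500·135 / 28) = √323,035.7 ≈ 568.36 → Q = 568 units
Ordering: D/Q × S = 33,500/568 × $135 = $7,962.15
Holding:  Q/2 × H = 568/2 × $28 = $7,952.00
Total = $7,962.15 + $7,952.00 = $15,914.15

$15,914.15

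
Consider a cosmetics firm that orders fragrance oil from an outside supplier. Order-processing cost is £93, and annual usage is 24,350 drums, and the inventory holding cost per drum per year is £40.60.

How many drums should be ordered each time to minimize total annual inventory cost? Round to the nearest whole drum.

334 drums

Q* = √(2·D·S / H) = √(2·24,350·93 / 40.6) = √111,554.2 ≈ 334.00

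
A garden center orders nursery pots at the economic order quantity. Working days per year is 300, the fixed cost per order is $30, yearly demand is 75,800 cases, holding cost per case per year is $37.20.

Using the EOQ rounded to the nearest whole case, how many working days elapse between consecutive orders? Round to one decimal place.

1.4 days

EOQ = √(2DS/H) = √(2 × 75,800 × 30 / 37.2)
    = √(122,258.06) ≈ 349.65 → Q = 350 cases
Cycle time = (working days × Q)/D = (300 × 350) / 75,800 = 1.385 days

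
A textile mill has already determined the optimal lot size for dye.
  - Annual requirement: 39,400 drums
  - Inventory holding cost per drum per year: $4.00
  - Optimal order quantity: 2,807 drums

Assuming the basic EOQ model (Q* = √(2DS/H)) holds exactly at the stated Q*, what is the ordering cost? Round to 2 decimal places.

Since Q* = (2DS/H)^½, squaring gives Q*²·H = 2DS.
S = Q²H / (2D) = 2,807² × 4 / (2 × 39,400) = 399.9619

$399.96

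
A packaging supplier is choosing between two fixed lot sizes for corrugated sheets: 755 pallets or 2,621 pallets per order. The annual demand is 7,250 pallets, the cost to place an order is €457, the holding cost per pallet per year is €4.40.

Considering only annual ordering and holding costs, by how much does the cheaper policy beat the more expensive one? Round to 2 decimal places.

Annual cost at Q: ordering D·S/Q plus holding Q·H/2.
TC(755) = (7,250/755)×457 + (755/2)×4.4 = €6,049.41
TC(2,621) = (7,250/2,621)×457 + (2,621/2)×4.4 = €7,030.32
Cheaper: Q = 755.  Difference = €980.91

€980.91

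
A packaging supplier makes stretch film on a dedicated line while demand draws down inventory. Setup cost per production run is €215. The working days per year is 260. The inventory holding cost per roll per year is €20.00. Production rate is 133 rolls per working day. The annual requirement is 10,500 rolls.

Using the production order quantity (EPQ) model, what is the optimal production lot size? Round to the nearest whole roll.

569 rolls

Daily demand d = 10,500/260 = 40.385; p = 133; 1 − d/p = 0.69636
EPQ = √(2DS / (H(1 − d/p)))
    = √(2 × 10,500 × 215 / (20 × 0.69636)) ≈ 569.37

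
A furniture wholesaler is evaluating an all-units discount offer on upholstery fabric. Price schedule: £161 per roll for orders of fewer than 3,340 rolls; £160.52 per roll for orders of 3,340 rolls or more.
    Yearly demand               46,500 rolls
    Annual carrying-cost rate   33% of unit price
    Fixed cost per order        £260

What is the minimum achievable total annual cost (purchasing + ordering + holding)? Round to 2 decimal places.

H₁ = 33%×£161 = £53.1300;  H₂ = 33%×£160.52 = £52.9716
EOQ₁ = √(2×46,500×260/53.1300) = 674.62  (< 3,340, feasible at tier 1)
EOQ₂ = √(2×46,500×260/52.9716) = 675.63  (< 3,340 → use Q = 3,340 at tier-2 price)
TC(tier 1 (EOQ₁), Q≈674.6) = £7,522,342.48
TC(tier 2, Q≈3,340.0) = £7,556,262.33
Minimum at tier 1 (EOQ₁): £7,522,342.48

£7,522,342.48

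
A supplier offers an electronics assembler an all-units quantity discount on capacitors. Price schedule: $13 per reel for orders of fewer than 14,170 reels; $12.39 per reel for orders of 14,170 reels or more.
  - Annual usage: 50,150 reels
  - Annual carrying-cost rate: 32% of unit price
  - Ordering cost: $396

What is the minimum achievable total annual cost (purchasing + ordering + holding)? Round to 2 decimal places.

H₁ = 32%×$13 = $4.1600;  H₂ = 32%×$12.39 = $3.9648
EOQ₁ = √(2×50,150×396/4.1600) = 3,089.95  (< 14,170, feasible at tier 1)
EOQ₂ = √(2×50,150×396/3.9648) = 3,165.10  (< 14,170 → use Q = 14,170 at tier-2 price)
TC(tier 1 (EOQ₁), Q≈3,089.9) = $664,804.19
TC(tier 2, Q≈14,170.0) = $650,850.62
Minimum at tier 2: $650,850.62

$650,850.62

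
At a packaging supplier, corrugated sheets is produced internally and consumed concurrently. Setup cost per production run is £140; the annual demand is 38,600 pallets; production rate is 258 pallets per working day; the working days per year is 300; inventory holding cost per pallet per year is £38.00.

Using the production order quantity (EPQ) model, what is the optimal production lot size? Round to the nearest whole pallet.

d = 38,600/300 = 128.6667 pallets/day;  effective holding cost H(1 − d/p) = 38·(1 − 128.6667/258) = 19.04910
Q* = √(2DS / H_eff) = √(2·38,600·140 / 19.04910) ≈ 753.24

753 pallets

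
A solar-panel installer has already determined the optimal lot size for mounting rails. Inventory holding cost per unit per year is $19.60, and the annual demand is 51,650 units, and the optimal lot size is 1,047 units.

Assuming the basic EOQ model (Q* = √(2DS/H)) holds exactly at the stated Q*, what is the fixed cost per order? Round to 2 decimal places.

Since Q* = (2DS/H)^½, squaring gives Q*²·H = 2DS.
S = Q²H / (2D) = 1,047² × 19.6 / (2 × 51,650) = 207.9932

$207.99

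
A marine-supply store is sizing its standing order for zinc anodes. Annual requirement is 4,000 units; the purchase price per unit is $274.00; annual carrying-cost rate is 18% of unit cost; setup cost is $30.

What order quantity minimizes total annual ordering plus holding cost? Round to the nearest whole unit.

Holding cost per unit per year: H = 18% × $274 = $49.3200
EOQ = √(2DS/H) = √(2 × 4,000 × 30 / 49.32)
    = √(4,866.18) ≈ 69.76

70 units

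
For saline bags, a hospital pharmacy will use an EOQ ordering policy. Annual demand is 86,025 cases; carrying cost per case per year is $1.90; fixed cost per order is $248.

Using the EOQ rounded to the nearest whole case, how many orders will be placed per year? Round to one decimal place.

Q* = √(2·D·S / H) = √(2·86,025·248 / 1.9) = √22,457,052.6 ≈ 4,738.89 → Q = 4,739
N = D/Q = 86,025/4,739 ≈ 18.153 orders/yr

18.2 orders per year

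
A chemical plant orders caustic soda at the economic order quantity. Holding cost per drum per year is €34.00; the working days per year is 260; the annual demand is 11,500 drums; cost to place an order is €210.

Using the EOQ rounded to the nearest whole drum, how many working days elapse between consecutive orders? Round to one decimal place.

Q* = √(2·D·S / H) = √(2·11,500·210 / 34) = √142,058.8 ≈ 376.91 → Q = 377 drums
Cycle time = (working days × Q)/D = (260 × 377) / 11,500 = 8.523 days

8.5 days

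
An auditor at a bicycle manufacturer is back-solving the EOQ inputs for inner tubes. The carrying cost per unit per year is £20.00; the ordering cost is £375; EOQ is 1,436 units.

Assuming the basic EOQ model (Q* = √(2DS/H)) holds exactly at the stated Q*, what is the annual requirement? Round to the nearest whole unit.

EOQ relation: Q² = 2DS/H, so rearrange for the unknown.
D = Q²H / (2S) = 1,436² × 20 / (2 × 375) = 54,989.23

54,989 units per year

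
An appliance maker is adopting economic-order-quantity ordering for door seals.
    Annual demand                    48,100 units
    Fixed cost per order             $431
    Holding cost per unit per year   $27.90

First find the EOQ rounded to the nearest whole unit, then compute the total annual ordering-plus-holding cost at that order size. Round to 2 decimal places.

$34,011.69

Optimal lot size Q* = (2 × 48,100 × $431 / $27.9)^½ ≈ 1,219.06 → Q = 1,219 units
Orders/yr = 48,100/1,219 = 39.459; ordering cost = 39.459 × $431 = $17,006.64
Average inventory = 1,219/2 = 609.5; holding cost = 609.5 × $27.9 = $17,005.05
Total = $17,006.64 + $17,005.05 = $34,011.69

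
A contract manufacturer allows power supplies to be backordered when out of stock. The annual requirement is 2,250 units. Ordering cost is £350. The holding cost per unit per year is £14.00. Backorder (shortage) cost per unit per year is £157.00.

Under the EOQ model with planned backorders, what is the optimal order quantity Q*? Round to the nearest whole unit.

350 units

Basic EOQ = √(2·2,250·350/14) = 335.410
Backorder adjustment √((H+b)/b) = √((14+157)/157) = 1.0436
Q* = 335.410 × 1.0436 ≈ 350.05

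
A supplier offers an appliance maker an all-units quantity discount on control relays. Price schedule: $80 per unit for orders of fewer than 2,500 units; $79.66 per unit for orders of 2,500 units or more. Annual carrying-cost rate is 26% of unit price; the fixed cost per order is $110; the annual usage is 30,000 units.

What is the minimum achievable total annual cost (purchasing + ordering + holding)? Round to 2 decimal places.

$2,411,716.65

H₁ = 26%×$80 = $20.8000;  H₂ = 26%×$79.66 = $20.7116
EOQ₁ = √(2×30,000×110/20.8000) = 563.30  (< 2,500, feasible at tier 1)
EOQ₂ = √(2×30,000×110/20.7116) = 564.50  (< 2,500 → use Q = 2,500 at tier-2 price)
TC(tier 1 (EOQ₁), Q≈563.3) = $2,411,716.65
TC(tier 2, Q≈2,500.0) = $2,417,009.50
Minimum at tier 1 (EOQ₁): $2,411,716.65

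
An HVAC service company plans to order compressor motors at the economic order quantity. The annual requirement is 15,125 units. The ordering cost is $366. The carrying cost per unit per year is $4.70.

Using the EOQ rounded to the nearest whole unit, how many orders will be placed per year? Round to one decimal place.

EOQ = √(2DS/H) = √(2 × 15,125 × 366 / 4.7)
    = √(2,355,638.30) ≈ 1,534.81 → Q = 1,535
Orders per year = D/Q = 15,125 / 1,535 = 9.853

9.9 orders per year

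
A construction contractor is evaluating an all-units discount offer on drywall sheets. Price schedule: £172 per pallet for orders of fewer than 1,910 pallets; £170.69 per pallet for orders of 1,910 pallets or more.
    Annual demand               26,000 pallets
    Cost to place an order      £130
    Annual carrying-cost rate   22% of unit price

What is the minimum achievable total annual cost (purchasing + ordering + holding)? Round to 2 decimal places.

H₁ = 22%×£172 = £37.8400;  H₂ = 22%×£170.69 = £37.5518
EOQ₁ = √(2×26,000×130/37.8400) = 422.67  (< 1,910, feasible at tier 1)
EOQ₂ = √(2×26,000×130/37.5518) = 424.29  (< 1,910 → use Q = 1,910 at tier-2 price)
TC(tier 1 (EOQ₁), Q≈422.7) = £4,487,993.70
TC(tier 2, Q≈1,910.0) = £4,475,571.60
Minimum at tier 2: £4,475,571.60

£4,475,571.60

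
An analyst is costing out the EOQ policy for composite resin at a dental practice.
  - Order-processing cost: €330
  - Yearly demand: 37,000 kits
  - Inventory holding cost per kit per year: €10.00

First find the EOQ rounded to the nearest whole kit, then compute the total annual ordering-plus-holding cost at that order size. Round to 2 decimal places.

€15,626.90

Q* = √(2·D·S / H) = √(2·37,000·330 / 10) = √2,442,000.0 ≈ 1,562.69 → Q = 1,563 kits
Annual ordering cost = (D/Q)·S = (37,000/1,563) × 330 = €7,811.90
Annual holding cost  = (Q/2)·H = (1,563/2) × 10 = €7,815.00
Total = €7,811.90 + €7,815.00 = €15,626.90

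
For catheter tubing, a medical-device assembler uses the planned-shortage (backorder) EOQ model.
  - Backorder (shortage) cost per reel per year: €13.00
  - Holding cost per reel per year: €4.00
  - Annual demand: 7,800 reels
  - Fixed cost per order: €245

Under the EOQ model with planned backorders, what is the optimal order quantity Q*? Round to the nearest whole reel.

1,118 reels

Basic EOQ = √(2·7,800·245/4) = 977.497
Backorder adjustment √((H+b)/b) = √((4+13)/13) = 1.1435
Q* = 977.497 × 1.1435 ≈ 1,117.81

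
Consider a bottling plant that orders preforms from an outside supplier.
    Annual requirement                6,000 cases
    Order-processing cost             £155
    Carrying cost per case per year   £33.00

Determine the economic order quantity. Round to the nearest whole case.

237 cases

Optimal lot size Q* = (2 × 6,000 × £155 / £33)^½ ≈ 237.41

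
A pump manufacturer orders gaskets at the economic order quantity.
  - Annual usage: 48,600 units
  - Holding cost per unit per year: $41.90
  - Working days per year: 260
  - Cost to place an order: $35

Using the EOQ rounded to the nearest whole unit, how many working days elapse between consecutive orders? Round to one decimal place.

1.5 days

2DS/H = 2·48,600·35/41.9 = 81,193.32
EOQ = √81,193.32 ≈ 284.94 → Q = 285 units
Days between orders = 260 / (D/Q) = 260 / 170.526 ≈ 1.525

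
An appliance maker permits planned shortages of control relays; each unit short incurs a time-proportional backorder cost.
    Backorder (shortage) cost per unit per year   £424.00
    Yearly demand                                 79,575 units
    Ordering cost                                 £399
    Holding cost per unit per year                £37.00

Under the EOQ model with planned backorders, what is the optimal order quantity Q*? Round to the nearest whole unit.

Basic EOQ = √(2·79,575·399/37) = 1,310.053
Backorder adjustment √((H+b)/b) = √((37+424)/424) = 1.0427
Q* = 1,310.053 × 1.0427 ≈ 1,366.02

1,366 units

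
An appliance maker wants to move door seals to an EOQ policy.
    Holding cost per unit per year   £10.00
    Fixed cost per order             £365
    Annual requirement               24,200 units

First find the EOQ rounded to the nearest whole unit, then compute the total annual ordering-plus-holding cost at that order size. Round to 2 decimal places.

£13,291.35

2DS/H = 2·24,200·365/10 = 1,766,600.00
EOQ = √1,766,600.00 ≈ 1,329.14 → Q = 1,329 units
Annual ordering cost = (D/Q)·S = (24,200/1,329) × 365 = £6,646.35
Annual holding cost  = (Q/2)·H = (1,329/2) × 10 = £6,645.00
Total = £6,646.35 + £6,645.00 = £13,291.35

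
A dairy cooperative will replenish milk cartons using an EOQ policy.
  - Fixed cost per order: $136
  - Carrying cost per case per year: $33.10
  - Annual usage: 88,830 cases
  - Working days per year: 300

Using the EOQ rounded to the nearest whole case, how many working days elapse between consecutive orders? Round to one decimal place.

2.9 days

Q* = √(2·D·S / H) = √(2·88,830·136 / 33.1) = √729,962.5 ≈ 854.38 → Q = 854 cases
T = Q/D × 300 days = 854/88,830 × 300 = 2.884 days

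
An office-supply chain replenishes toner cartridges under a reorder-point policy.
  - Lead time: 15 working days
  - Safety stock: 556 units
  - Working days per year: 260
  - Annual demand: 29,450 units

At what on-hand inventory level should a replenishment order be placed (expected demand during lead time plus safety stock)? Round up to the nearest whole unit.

Daily demand d = 29,450 / 260 = 113.269 units/day
Demand during lead time = 113.269 × 15 = 1,699.04
Reorder point = 1,699.04 + 556 = 2,255.04 → round up

2,256 units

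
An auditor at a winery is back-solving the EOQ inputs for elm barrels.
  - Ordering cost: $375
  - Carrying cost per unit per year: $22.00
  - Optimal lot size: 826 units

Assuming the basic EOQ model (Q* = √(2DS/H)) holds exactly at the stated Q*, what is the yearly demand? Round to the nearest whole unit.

EOQ relation: Q² = 2DS/H, so rearrange for the unknown.
D = Q²H / (2S) = 826² × 22 / (2 × 375) = 20,013.43

20,013 units per year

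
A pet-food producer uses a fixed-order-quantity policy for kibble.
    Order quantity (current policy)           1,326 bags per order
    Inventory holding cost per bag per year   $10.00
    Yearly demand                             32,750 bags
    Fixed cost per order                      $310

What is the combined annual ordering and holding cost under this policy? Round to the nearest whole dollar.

$14,286

Annual ordering cost = (D/Q)·S = (32,750/1,326) × 310 = $7,656.49
Annual holding cost  = (Q/2)·H = (1,326/2) × 10 = $6,630.00
Total = $7,656.49 + $6,630.00 = $14,286.49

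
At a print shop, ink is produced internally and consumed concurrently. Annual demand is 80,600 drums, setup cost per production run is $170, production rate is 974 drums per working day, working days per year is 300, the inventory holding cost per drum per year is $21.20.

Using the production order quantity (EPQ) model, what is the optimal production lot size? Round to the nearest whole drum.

d = 80,600/300 = 268.6667 drums/day;  effective holding cost H(1 − d/p) = 21.2·(1 − 268.6667/974) = 15.35222
Q* = √(2DS / H_eff) = √(2·80,600·170 / 15.35222) ≈ 1,336.05

1,336 drums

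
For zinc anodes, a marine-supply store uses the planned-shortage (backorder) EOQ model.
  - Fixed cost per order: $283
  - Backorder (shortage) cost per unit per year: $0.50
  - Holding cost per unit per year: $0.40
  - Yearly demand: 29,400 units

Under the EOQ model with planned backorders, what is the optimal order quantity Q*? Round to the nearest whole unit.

8,653 units

Basic EOQ = √(2·29,400·283/0.4) = 6,449.884
Backorder adjustment √((H+b)/b) = √((0.4+0.5)/0.5) = 1.3416
Q* = 6,449.884 × 1.3416 ≈ 8,653.43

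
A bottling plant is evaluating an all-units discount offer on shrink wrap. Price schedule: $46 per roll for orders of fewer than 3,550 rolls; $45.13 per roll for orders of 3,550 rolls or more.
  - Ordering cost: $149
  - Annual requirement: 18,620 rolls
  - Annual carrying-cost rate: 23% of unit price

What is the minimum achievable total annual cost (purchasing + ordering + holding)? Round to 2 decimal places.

$859,526.44

H₁ = 23%×$46 = $10.5800;  H₂ = 23%×$45.13 = $10.3799
EOQ₁ = √(2×18,620×149/10.5800) = 724.19  (< 3,550, feasible at tier 1)
EOQ₂ = √(2×18,620×149/10.3799) = 731.14  (< 3,550 → use Q = 3,550 at tier-2 price)
TC(tier 1 (EOQ₁), Q≈724.2) = $864,181.98
TC(tier 2, Q≈3,550.0) = $859,526.44
Minimum at tier 2: $859,526.44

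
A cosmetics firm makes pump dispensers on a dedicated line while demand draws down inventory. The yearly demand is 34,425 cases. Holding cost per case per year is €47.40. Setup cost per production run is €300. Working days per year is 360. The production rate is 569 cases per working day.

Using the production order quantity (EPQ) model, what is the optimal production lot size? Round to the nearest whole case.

724 cases

d = 34,425/360 = 95.6250 cases/day;  effective holding cost H(1 − d/p) = 47.4·(1 − 95.6250/569) = 39.43405
Q* = √(2DS / H_eff) = √(2·34,425·300 / 39.43405) ≈ 723.73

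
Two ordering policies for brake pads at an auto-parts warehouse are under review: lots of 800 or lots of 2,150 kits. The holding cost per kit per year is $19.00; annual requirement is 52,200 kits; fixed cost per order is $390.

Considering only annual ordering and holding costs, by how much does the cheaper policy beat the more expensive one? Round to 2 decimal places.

For each Q, cost = (D/Q)·S + (Q/2)·H.
TC(800) = (52,200/800)×390 + (800/2)×19 = $33,047.50
TC(2,150) = (52,200/2,150)×390 + (2,150/2)×19 = $29,893.84
|ΔTC| = |$33,047.50 − $29,893.84| = $3,153.66

$3,153.66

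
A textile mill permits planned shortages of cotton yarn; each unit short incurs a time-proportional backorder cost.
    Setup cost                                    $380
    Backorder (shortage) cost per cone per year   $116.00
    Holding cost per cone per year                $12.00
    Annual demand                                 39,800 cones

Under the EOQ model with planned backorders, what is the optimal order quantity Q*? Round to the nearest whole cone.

Q* = √(2DS/H) · √((H + b)/b)
   = √(2 × 39,800 × 380 / 12) · √((12 + 116) / 116)
   = 1,587.661 × 1.0505 ≈ 1,667.76

1,668 cones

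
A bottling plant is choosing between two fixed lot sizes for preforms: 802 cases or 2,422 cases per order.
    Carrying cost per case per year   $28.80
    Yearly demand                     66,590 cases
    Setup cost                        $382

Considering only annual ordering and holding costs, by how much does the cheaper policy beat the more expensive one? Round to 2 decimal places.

TC(Q) = (D/Q)S + (Q/2)H
TC(802) = (66,590/802)×382 + (802/2)×28.8 = $43,266.23
TC(2,422) = (66,590/2,422)×382 + (2,422/2)×28.8 = $45,379.43
Lots of 802 are cheaper by $2,113.20.

$2,113.20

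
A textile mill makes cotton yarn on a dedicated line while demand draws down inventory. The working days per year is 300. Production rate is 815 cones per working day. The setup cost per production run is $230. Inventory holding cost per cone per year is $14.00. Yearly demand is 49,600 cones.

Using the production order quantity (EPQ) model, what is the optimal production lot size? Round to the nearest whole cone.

Daily demand d = 49,600/300 = 165.333; p = 815; 1 − d/p = 0.79714
EPQ = √(2DS / (H(1 − d/p)))
    = √(2 × 49,600 × 230 / (14 × 0.79714)) ≈ 1,429.85

1,430 cones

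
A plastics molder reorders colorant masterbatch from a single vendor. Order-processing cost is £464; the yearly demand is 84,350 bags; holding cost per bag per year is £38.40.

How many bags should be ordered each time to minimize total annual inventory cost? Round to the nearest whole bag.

Optimal lot size Q* = (2 × 84,350 × £464 / £38.4)^½ ≈ 1,427.75

1,428 bags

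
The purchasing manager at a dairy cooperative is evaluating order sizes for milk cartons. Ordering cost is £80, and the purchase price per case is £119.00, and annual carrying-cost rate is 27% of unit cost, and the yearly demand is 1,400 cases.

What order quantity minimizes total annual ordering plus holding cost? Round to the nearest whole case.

83 cases

Holding cost per case per year: H = 27% × £119 = £32.1300
2DS/H = 2·1,400·80/32.13 = 6,971.68
EOQ = √6,971.68 ≈ 83.50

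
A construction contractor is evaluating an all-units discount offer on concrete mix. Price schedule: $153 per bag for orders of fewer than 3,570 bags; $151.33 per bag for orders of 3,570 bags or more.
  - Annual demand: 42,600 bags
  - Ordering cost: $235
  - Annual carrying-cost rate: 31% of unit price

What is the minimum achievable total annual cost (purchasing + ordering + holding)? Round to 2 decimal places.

$6,533,200.66

H₁ = 31%×$153 = $47.4300;  H₂ = 31%×$151.33 = $46.9123
EOQ₁ = √(2×42,600×235/47.4300) = 649.72  (< 3,570, feasible at tier 1)
EOQ₂ = √(2×42,600×235/46.9123) = 653.30  (< 3,570 → use Q = 3,570 at tier-2 price)
TC(tier 1 (EOQ₁), Q≈649.7) = $6,548,616.29
TC(tier 2, Q≈3,570.0) = $6,533,200.66
Minimum at tier 2: $6,533,200.66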